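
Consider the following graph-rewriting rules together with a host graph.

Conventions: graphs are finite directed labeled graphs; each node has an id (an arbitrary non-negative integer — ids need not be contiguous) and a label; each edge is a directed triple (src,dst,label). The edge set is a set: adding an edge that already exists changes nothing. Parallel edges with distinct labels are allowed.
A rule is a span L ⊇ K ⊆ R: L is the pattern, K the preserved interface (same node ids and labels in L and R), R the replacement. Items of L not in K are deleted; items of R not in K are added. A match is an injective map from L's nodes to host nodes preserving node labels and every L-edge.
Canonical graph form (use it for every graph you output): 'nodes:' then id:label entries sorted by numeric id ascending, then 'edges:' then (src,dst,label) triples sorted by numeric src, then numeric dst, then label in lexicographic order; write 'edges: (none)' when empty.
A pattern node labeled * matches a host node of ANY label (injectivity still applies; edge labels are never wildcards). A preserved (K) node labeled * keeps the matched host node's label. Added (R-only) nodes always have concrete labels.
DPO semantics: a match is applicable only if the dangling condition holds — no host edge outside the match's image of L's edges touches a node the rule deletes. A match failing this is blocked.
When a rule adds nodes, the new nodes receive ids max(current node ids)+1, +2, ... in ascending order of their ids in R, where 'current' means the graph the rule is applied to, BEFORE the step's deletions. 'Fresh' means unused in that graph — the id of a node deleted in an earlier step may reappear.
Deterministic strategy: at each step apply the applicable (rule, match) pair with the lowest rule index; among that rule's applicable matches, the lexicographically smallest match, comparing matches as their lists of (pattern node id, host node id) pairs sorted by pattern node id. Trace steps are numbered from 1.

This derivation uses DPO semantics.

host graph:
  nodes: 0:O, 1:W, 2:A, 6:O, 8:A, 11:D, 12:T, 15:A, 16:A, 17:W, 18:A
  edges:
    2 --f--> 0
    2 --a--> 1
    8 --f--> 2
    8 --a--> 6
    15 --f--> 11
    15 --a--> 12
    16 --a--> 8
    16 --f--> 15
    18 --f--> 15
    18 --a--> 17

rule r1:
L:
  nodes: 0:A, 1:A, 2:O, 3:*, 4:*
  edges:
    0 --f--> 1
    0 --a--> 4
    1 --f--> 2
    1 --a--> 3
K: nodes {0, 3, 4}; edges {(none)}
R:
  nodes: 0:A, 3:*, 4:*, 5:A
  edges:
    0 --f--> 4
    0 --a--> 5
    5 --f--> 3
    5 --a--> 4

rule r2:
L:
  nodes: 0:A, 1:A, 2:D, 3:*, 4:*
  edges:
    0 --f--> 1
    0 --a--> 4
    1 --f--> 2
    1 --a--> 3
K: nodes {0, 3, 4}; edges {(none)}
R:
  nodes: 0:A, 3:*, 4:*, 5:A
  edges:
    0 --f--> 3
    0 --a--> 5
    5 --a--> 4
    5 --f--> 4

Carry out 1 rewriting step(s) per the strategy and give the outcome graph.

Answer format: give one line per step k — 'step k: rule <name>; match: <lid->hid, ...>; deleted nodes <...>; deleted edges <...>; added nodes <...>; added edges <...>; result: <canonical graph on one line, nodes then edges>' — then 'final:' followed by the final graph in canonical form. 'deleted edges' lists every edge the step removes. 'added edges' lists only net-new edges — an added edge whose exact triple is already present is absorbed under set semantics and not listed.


step 1: rule r1; match: 0->8, 1->2, 2->0, 3->1, 4->6; deleted nodes 0, 2; deleted edges (2,0,f); (2,1,a); (8,2,f); (8,6,a); added nodes 19; added edges (8,6,f); (8,19,a); (19,1,f); (19,6,a); result: nodes: 1:W, 6:O, 8:A, 11:D, 12:T, 15:A, 16:A, 17:W, 18:A, 19:A edges: (8,6,f); (8,19,a); (15,11,f); (15,12,a); (16,8,a); (16,15,f); (18,15,f); (18,17,a); (19,1,f); (19,6,a)
final:
nodes: 1:W, 6:O, 8:A, 11:D, 12:T, 15:A, 16:A, 17:W, 18:A, 19:A
edges: (8,6,f); (8,19,a); (15,11,f); (15,12,a); (16,8,a); (16,15,f); (18,15,f); (18,17,a); (19,1,f); (19,6,a)


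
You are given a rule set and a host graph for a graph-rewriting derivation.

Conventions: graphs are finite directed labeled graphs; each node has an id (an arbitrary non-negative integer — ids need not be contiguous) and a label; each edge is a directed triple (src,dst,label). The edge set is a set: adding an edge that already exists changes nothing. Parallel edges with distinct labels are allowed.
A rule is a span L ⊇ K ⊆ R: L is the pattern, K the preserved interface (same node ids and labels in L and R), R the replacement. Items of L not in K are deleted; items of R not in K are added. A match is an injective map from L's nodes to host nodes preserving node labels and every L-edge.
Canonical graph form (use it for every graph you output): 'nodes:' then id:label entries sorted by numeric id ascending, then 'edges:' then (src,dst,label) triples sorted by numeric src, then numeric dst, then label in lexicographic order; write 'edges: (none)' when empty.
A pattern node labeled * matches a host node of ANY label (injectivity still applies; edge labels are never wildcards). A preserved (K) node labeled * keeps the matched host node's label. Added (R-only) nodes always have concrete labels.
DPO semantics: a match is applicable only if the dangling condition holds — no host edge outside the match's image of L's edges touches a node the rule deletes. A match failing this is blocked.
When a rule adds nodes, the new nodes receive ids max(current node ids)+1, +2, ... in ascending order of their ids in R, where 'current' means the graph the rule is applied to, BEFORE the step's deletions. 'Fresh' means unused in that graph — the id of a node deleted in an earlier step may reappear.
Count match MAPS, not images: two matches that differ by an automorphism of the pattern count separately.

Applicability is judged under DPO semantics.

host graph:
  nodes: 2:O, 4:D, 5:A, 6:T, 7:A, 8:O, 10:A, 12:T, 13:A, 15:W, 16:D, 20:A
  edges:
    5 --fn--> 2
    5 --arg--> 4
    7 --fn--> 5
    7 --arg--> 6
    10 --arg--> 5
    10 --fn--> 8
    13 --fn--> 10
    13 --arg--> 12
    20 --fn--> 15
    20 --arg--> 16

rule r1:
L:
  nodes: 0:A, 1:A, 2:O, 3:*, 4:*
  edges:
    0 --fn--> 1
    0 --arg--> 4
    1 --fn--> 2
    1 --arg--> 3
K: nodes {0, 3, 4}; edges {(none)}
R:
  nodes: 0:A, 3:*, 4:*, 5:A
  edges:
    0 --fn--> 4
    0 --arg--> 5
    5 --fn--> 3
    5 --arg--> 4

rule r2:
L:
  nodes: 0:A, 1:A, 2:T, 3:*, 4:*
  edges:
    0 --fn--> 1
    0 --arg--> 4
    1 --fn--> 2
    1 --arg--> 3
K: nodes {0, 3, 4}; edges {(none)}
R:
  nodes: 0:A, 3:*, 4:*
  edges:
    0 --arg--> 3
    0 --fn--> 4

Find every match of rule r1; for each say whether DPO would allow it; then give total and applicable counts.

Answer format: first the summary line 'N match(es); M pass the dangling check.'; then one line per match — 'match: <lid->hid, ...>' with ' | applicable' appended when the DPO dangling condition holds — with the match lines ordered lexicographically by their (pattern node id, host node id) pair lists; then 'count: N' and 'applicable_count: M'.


2 match(es); 1 pass the dangling check.
match: 0->7, 1->5, 2->2, 3->4, 4->6
match: 0->13, 1->10, 2->8, 3->5, 4->12 | applicable
count: 2
applicable_count: 1


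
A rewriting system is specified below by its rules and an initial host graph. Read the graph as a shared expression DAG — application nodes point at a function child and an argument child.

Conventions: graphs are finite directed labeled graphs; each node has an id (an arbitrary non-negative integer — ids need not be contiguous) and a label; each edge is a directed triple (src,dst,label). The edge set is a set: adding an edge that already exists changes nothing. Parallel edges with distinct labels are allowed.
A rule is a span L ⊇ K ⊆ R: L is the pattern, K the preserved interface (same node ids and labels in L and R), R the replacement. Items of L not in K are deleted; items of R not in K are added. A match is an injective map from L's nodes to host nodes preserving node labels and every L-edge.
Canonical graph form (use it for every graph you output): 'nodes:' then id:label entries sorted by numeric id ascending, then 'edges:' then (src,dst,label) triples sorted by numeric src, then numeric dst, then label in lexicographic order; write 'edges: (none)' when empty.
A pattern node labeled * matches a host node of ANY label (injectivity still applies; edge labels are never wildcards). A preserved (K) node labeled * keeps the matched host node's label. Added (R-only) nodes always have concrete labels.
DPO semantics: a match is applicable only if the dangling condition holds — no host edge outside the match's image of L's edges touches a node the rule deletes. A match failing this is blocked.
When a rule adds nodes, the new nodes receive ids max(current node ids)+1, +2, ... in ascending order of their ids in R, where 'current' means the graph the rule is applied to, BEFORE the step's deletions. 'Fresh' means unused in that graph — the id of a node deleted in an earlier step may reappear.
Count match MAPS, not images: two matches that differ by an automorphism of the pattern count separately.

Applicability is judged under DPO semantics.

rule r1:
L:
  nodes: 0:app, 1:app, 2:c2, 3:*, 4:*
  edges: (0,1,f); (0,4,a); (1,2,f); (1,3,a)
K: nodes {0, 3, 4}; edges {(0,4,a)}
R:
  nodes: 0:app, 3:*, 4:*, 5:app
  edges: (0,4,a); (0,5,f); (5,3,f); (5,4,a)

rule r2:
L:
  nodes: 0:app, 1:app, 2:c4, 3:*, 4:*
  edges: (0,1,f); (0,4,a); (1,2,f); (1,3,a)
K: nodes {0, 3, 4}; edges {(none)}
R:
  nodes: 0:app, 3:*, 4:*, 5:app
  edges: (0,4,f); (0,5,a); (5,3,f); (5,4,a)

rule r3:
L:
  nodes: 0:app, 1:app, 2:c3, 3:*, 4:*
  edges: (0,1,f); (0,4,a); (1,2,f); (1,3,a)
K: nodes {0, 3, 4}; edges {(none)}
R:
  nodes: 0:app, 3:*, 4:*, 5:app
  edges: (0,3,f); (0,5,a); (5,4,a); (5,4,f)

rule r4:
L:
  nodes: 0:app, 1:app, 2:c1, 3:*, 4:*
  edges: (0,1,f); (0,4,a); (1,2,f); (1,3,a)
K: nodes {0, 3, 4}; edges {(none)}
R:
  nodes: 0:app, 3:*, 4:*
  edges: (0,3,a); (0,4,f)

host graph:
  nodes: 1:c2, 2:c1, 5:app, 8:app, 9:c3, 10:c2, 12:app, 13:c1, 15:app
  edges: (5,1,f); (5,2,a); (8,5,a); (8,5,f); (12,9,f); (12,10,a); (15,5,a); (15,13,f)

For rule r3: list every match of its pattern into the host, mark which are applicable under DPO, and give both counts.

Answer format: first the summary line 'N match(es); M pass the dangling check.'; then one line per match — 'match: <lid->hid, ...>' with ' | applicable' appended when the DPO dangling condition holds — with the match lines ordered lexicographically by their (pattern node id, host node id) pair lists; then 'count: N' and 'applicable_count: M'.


0 match(es); 0 pass the dangling check.
count: 0
applicable_count: 0


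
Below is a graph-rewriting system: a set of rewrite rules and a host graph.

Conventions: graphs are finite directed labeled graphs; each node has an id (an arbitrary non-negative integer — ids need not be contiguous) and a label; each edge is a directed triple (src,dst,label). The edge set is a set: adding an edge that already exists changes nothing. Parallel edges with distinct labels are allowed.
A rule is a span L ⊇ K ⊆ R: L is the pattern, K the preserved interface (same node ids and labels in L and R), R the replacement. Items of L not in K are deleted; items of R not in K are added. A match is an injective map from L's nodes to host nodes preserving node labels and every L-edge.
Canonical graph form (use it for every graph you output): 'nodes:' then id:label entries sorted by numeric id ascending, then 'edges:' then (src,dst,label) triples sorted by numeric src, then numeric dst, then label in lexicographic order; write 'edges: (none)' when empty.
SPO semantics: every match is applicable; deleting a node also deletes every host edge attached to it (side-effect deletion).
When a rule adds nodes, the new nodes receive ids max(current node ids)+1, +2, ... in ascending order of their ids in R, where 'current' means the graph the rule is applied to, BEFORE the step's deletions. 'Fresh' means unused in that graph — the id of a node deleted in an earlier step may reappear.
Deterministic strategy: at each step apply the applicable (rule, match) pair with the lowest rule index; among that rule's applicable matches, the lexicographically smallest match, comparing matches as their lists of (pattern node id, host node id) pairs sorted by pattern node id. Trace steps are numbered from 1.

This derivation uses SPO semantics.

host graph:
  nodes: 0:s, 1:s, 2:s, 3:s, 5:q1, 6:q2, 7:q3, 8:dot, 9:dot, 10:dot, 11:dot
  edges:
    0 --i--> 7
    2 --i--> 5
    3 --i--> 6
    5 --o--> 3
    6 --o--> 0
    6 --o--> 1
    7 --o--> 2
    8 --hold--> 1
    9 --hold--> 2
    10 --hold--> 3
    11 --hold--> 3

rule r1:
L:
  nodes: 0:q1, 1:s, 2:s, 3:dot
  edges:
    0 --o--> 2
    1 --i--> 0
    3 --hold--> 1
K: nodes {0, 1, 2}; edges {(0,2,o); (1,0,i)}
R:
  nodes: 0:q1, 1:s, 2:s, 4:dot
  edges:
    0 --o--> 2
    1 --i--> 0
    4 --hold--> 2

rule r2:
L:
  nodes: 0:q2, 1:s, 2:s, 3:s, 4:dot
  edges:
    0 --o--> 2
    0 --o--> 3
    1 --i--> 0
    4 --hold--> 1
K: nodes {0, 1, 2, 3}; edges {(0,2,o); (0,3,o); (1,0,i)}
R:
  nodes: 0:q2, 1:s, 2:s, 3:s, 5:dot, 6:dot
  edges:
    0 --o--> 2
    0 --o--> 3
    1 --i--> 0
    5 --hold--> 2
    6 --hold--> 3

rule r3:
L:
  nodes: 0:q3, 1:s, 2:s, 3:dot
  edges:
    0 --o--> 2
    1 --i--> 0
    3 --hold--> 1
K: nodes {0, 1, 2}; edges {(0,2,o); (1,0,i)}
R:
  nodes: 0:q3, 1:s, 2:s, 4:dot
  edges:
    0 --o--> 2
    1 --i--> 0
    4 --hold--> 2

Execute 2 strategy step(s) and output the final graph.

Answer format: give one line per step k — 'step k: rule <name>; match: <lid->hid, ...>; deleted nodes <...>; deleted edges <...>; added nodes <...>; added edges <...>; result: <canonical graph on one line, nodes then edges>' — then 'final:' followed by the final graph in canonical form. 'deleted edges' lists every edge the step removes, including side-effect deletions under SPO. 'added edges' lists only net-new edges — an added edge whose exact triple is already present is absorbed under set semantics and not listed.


step 1: rule r1; match: 0->5, 1->2, 2->3, 3->9; deleted nodes 9; deleted edges (9,2,hold); added nodes 12; added edges (12,3,hold); result: nodes: 0:s, 1:s, 2:s, 3:s, 5:q1, 6:q2, 7:q3, 8:dot, 10:dot, 11:dot, 12:dot edges: (0,7,i); (2,5,i); (3,6,i); (5,3,o); (6,0,o); (6,1,o); (7,2,o); (8,1,hold); (10,3,hold); (11,3,hold); (12,3,hold)
step 2: rule r2; match: 0->6, 1->3, 2->0, 3->1, 4->10; deleted nodes 10; deleted edges (10,3,hold); added nodes 13, 14; added edges (13,0,hold); (14,1,hold); result: nodes: 0:s, 1:s, 2:s, 3:s, 5:q1, 6:q2, 7:q3, 8:dot, 11:dot, 12:dot, 13:dot, 14:dot edges: (0,7,i); (2,5,i); (3,6,i); (5,3,o); (6,0,o); (6,1,o); (7,2,o); (8,1,hold); (11,3,hold); (12,3,hold); (13,0,hold); (14,1,hold)
final:
nodes: 0:s, 1:s, 2:s, 3:s, 5:q1, 6:q2, 7:q3, 8:dot, 11:dot, 12:dot, 13:dot, 14:dot
edges: (0,7,i); (2,5,i); (3,6,i); (5,3,o); (6,0,o); (6,1,o); (7,2,o); (8,1,hold); (11,3,hold); (12,3,hold); (13,0,hold); (14,1,hold)


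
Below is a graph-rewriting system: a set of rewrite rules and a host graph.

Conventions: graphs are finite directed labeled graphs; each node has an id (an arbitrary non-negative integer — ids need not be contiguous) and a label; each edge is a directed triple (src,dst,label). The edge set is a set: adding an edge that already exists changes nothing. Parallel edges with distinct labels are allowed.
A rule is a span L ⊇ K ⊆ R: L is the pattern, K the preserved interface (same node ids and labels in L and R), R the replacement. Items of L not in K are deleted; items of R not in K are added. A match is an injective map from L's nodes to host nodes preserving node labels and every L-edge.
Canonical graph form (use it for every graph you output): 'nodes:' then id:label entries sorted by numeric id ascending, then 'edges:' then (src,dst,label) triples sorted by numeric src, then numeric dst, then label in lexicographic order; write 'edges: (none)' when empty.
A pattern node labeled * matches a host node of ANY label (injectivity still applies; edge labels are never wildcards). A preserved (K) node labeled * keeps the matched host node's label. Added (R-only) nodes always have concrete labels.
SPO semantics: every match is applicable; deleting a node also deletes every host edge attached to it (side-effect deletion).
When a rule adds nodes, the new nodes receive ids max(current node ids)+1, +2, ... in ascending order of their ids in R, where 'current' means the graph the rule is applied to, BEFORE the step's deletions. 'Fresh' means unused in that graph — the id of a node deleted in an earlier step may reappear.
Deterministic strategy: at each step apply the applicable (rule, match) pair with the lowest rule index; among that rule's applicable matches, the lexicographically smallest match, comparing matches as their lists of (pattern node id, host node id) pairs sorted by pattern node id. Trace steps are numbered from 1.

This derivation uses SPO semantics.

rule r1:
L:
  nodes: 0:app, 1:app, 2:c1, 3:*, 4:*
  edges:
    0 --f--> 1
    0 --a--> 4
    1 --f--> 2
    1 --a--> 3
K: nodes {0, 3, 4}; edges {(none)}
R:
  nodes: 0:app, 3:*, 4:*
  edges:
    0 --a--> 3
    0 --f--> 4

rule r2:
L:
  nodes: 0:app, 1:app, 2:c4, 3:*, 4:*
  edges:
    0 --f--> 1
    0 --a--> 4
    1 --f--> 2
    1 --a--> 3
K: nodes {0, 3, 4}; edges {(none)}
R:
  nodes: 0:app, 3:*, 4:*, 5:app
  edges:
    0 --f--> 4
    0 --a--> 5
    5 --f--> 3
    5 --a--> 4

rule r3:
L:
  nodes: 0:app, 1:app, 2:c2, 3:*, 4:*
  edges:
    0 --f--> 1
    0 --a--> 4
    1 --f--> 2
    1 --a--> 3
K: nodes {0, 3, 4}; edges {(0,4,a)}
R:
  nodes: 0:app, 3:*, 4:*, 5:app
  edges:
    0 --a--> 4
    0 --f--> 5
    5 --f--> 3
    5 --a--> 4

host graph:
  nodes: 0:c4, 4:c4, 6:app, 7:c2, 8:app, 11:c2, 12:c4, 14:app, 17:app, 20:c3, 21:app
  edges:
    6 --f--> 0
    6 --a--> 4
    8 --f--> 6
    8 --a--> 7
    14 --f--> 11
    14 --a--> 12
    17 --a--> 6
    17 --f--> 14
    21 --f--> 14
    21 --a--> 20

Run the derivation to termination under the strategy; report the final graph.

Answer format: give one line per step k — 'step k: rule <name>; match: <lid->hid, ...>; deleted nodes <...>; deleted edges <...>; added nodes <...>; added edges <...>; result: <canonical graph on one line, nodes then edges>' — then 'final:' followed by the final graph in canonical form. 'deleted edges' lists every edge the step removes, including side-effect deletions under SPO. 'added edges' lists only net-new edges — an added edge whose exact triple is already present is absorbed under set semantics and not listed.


step 1: rule r2; match: 0->8, 1->6, 2->0, 3->4, 4->7; deleted nodes 0, 6; deleted edges (6,0,f); (6,4,a); (8,6,f); (8,7,a); (17,6,a); added nodes 22; added edges (8,7,f); (8,22,a); (22,4,f); (22,7,a); result: nodes: 4:c4, 7:c2, 8:app, 11:c2, 12:c4, 14:app, 17:app, 20:c3, 21:app, 22:app edges: (8,7,f); (8,22,a); (14,11,f); (14,12,a); (17,14,f); (21,14,f); (21,20,a); (22,4,f); (22,7,a)
step 2: rule r3; match: 0->21, 1->14, 2->11, 3->12, 4->20; deleted nodes 11, 14; deleted edges (14,11,f); (14,12,a); (17,14,f); (21,14,f); added nodes 23; added edges (21,23,f); (23,12,f); (23,20,a); result: nodes: 4:c4, 7:c2, 8:app, 12:c4, 17:app, 20:c3, 21:app, 22:app, 23:app edges: (8,7,f); (8,22,a); (21,20,a); (21,23,f); (22,4,f); (22,7,a); (23,12,f); (23,20,a)
final:
nodes: 4:c4, 7:c2, 8:app, 12:c4, 17:app, 20:c3, 21:app, 22:app, 23:app
edges: (8,7,f); (8,22,a); (21,20,a); (21,23,f); (22,4,f); (22,7,a); (23,12,f); (23,20,a)


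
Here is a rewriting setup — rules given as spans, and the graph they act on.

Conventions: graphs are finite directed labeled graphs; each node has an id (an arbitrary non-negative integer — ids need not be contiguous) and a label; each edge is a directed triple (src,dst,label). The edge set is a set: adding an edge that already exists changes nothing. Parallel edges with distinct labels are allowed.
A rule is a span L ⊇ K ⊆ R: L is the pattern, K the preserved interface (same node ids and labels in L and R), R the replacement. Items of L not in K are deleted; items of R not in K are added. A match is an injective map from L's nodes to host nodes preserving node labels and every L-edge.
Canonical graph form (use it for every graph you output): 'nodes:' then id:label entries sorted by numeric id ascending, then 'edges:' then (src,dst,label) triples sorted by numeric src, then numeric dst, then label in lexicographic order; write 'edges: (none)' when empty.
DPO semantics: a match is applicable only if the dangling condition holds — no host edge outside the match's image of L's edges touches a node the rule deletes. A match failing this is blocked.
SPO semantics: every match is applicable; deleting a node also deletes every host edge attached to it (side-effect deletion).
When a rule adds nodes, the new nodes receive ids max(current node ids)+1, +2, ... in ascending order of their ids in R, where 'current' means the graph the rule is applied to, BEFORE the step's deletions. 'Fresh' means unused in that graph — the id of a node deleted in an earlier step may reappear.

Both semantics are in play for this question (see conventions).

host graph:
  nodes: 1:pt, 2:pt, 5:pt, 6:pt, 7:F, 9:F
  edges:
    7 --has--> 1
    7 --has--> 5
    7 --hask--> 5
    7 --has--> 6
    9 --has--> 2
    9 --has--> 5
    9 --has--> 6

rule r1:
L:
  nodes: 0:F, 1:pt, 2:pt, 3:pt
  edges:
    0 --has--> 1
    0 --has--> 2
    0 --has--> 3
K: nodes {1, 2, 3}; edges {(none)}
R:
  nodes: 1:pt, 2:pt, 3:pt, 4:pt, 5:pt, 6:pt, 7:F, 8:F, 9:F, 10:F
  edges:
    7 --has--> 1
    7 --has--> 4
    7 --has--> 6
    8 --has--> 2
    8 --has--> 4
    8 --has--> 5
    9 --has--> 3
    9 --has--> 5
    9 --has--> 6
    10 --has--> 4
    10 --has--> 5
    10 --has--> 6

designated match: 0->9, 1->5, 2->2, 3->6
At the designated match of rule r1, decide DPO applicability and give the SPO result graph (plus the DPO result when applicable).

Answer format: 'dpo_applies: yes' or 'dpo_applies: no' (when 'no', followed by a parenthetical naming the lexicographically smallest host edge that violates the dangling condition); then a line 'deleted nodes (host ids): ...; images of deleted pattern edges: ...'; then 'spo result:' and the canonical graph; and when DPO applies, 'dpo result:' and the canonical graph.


dpo_applies: yes
deleted nodes (host ids): 9; images of deleted pattern edges: (9,2,has); (9,5,has); (9,6,has)
spo result:
nodes: 1:pt, 2:pt, 5:pt, 6:pt, 7:F, 10:pt, 11:pt, 12:pt, 13:F, 14:F, 15:F, 16:F
edges: (7,1,has); (7,5,has); (7,5,hask); (7,6,has); (13,5,has); (13,10,has); (13,12,has); (14,2,has); (14,10,has); (14,11,has); (15,6,has); (15,11,has); (15,12,has); (16,10,has); (16,11,has); (16,12,has)
dpo result:
nodes: 1:pt, 2:pt, 5:pt, 6:pt, 7:F, 10:pt, 11:pt, 12:pt, 13:F, 14:F, 15:F, 16:F
edges: (7,1,has); (7,5,has); (7,5,hask); (7,6,has); (13,5,has); (13,10,has); (13,12,has); (14,2,has); (14,10,has); (14,11,has); (15,6,has); (15,11,has); (15,12,has); (16,10,has); (16,11,has); (16,12,has)


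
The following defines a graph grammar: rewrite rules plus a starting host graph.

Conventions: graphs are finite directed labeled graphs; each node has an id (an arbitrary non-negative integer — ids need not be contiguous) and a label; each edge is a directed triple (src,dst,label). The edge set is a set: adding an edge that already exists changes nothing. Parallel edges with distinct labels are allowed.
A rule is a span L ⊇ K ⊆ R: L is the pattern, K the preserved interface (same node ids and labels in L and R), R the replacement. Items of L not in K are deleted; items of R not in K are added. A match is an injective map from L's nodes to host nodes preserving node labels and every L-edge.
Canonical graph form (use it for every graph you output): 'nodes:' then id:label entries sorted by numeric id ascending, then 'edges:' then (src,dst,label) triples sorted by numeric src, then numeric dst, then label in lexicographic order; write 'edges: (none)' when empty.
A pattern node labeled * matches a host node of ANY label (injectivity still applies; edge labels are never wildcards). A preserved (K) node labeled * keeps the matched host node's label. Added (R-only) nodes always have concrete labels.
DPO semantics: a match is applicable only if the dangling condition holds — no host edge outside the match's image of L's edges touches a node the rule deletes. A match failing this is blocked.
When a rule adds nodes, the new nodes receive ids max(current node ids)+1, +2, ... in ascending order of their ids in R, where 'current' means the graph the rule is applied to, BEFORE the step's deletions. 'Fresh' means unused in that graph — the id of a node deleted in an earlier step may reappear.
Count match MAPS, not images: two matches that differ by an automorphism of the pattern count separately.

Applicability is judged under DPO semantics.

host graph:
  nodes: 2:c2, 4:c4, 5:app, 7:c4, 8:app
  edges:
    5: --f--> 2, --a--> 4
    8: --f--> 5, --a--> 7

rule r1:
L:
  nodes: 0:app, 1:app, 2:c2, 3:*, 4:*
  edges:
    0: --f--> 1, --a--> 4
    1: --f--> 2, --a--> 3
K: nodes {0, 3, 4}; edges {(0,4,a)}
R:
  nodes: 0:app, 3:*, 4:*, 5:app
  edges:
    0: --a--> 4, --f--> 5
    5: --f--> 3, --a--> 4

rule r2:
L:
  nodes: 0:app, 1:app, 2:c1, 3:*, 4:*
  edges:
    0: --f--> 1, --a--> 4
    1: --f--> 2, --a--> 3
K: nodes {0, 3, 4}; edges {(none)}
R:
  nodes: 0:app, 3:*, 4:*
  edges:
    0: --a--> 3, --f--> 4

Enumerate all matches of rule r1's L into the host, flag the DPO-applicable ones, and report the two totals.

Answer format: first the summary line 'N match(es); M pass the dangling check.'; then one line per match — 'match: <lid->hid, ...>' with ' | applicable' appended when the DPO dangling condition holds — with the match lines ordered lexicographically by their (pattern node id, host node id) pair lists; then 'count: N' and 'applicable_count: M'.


1 match(es); 1 pass the dangling check.
match: 0->8, 1->5, 2->2, 3->4, 4->7 | applicable
count: 1
applicable_count: 1


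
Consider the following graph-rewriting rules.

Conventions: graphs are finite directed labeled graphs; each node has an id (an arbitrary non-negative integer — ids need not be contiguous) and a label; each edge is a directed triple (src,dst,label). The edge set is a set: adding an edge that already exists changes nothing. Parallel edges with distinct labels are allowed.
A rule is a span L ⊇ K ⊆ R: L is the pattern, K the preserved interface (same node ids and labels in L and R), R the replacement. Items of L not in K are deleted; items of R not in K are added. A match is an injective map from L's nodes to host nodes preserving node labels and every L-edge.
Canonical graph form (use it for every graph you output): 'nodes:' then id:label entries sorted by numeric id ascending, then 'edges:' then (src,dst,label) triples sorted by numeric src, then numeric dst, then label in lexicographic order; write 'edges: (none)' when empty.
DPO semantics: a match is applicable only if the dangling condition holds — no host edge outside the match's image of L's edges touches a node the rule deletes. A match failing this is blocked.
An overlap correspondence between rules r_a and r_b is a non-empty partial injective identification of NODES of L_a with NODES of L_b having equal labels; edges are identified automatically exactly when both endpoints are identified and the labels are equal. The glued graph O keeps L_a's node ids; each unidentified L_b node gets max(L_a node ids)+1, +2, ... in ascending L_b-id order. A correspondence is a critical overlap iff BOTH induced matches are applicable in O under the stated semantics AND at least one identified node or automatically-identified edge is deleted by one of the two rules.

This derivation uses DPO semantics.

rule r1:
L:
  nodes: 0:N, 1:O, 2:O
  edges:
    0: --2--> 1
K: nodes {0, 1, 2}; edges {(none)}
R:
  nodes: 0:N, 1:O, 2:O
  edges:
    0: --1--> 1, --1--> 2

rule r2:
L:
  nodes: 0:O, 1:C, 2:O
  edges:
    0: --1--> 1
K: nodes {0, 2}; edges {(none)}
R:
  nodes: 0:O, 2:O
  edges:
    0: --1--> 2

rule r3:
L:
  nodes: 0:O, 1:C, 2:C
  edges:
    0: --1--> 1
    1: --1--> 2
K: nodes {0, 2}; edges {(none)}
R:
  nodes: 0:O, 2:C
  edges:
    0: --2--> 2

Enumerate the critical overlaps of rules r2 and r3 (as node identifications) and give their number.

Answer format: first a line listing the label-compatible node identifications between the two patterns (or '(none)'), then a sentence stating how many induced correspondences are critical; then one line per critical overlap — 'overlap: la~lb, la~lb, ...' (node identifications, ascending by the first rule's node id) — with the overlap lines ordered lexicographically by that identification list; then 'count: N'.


label-compatible node identifications between L(r2) and L(r3): 0~0, 1~1, 1~2, 2~0
0 of the induced correspondences are critical overlaps of r2 and r3.
count: 0


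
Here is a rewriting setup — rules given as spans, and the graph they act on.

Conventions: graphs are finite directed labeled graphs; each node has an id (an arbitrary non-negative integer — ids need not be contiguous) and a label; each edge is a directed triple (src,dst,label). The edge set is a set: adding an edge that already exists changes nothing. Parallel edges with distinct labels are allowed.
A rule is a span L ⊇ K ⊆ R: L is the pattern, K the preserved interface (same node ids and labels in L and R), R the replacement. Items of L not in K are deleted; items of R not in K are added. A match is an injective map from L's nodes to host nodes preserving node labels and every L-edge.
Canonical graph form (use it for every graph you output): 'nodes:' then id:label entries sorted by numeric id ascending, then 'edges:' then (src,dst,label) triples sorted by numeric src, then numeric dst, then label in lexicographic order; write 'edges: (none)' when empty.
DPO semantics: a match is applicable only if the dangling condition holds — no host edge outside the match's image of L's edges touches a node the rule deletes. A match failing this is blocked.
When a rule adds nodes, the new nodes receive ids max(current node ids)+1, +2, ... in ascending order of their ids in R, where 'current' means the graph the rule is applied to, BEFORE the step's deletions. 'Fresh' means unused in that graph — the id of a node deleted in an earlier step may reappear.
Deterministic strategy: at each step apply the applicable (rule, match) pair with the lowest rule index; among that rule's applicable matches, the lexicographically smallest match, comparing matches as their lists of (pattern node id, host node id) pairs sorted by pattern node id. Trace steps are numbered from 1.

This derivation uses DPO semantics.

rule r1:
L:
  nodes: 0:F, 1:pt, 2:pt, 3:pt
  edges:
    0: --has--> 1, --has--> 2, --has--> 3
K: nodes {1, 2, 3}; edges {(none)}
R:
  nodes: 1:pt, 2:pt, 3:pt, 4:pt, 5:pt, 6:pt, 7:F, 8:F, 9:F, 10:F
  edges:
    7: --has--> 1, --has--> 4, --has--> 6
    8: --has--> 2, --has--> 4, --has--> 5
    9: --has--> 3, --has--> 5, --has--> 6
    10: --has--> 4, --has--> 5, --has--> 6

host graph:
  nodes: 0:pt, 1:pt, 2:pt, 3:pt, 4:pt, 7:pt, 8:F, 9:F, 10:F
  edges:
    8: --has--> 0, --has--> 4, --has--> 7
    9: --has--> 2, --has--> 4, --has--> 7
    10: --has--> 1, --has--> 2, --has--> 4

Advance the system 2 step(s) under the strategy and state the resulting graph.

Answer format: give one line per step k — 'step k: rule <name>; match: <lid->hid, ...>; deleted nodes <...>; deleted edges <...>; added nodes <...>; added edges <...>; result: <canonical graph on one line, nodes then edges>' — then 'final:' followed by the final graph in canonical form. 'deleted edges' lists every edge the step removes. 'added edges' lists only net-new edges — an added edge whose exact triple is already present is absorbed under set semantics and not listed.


step 1: rule r1; match: 0->8, 1->0, 2->4, 3->7; deleted nodes 8; deleted edges (8,0,has); (8,4,has); (8,7,has); added nodes 11, 12, 13, 14, 15, 16, 17; added edges (14,0,has); (14,11,has); (14,13,has); (15,4,has); (15,11,has); (15,12,has); (16,7,has); (16,12,has); (16,13,has); (17,11,has); (17,12,has); (17,13,has); result: nodes: 0:pt, 1:pt, 2:pt, 3:pt, 4:pt, 7:pt, 9:F, 10:F, 11:pt, 12:pt, 13:pt, 14:F, 15:F, 16:F, 17:F edges: (9,2,has); (9,4,has); (9,7,has); (10,1,has); (10,2,has); (10,4,has); (14,0,has); (14,11,has); (14,13,has); (15,4,has); (15,11,has); (15,12,has); (16,7,has); (16,12,has); (16,13,has); (17,11,has); (17,12,has); (17,13,has)
step 2: rule r1; match: 0->9, 1->2, 2->4, 3->7; deleted nodes 9; deleted edges (9,2,has); (9,4,has); (9,7,has); added nodes 18, 19, 20, 21, 22, 23, 24; added edges (21,2,has); (21,18,has); (21,20,has); (22,4,has); (22,18,has); (22,19,has); (23,7,has); (23,19,has); (23,20,has); (24,18,has); (24,19,has); (24,20,has); result: nodes: 0:pt, 1:pt, 2:pt, 3:pt, 4:pt, 7:pt, 10:F, 11:pt, 12:pt, 13:pt, 14:F, 15:F, 16:F, 17:F, 18:pt, 19:pt, 20:pt, 21:F, 22:F, 23:F, 24:F edges: (10,1,has); (10,2,has); (10,4,has); (14,0,has); (14,11,has); (14,13,has); (15,4,has); (15,11,has); (15,12,has); (16,7,has); (16,12,has); (16,13,has); (17,11,has); (17,12,has); (17,13,has); (21,2,has); (21,18,has); (21,20,has); (22,4,has); (22,18,has); (22,19,has); (23,7,has); (23,19,has); (23,20,has); (24,18,has); (24,19,has); (24,20,has)
final:
nodes: 0:pt, 1:pt, 2:pt, 3:pt, 4:pt, 7:pt, 10:F, 11:pt, 12:pt, 13:pt, 14:F, 15:F, 16:F, 17:F, 18:pt, 19:pt, 20:pt, 21:F, 22:F, 23:F, 24:F
edges: (10,1,has); (10,2,has); (10,4,has); (14,0,has); (14,11,has); (14,13,has); (15,4,has); (15,11,has); (15,12,has); (16,7,has); (16,12,has); (16,13,has); (17,11,has); (17,12,has); (17,13,has); (21,2,has); (21,18,has); (21,20,has); (22,4,has); (22,18,has); (22,19,has); (23,7,has); (23,19,has); (23,20,has); (24,18,has); (24,19,has); (24,20,has)


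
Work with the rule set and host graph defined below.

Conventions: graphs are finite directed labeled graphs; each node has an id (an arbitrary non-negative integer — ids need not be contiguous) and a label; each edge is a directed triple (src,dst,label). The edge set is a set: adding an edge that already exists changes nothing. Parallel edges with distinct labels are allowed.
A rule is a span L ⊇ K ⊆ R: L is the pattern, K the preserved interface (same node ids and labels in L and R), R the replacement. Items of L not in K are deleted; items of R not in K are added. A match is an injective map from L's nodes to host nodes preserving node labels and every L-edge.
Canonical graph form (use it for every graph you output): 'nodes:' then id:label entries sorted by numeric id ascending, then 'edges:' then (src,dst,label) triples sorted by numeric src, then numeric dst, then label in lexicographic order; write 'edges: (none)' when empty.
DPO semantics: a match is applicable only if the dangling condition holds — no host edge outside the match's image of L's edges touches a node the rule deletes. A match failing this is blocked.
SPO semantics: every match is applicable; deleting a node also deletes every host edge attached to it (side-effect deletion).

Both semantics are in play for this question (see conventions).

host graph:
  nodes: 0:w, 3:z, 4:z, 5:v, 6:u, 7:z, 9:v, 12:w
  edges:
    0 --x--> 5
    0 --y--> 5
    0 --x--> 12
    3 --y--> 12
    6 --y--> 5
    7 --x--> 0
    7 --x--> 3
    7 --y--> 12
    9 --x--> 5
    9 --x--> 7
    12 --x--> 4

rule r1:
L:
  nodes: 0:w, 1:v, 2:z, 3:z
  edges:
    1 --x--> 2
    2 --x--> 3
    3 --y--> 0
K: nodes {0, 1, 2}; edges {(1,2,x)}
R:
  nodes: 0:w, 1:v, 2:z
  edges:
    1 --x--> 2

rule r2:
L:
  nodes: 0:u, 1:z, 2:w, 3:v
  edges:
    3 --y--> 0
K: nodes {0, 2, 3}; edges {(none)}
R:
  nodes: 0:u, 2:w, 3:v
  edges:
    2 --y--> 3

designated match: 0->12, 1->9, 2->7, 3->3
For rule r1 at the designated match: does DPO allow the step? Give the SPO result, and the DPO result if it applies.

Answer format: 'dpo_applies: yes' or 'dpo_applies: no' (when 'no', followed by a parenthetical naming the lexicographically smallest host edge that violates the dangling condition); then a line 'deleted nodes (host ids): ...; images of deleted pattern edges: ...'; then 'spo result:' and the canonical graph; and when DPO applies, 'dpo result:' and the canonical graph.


dpo_applies: yes
deleted nodes (host ids): 3; images of deleted pattern edges: (3,12,y); (7,3,x)
spo result:
nodes: 0:w, 4:z, 5:v, 6:u, 7:z, 9:v, 12:w
edges: (0,5,x); (0,5,y); (0,12,x); (6,5,y); (7,0,x); (7,12,y); (9,5,x); (9,7,x); (12,4,x)
dpo result:
nodes: 0:w, 4:z, 5:v, 6:u, 7:z, 9:v, 12:w
edges: (0,5,x); (0,5,y); (0,12,x); (6,5,y); (7,0,x); (7,12,y); (9,5,x); (9,7,x); (12,4,x)


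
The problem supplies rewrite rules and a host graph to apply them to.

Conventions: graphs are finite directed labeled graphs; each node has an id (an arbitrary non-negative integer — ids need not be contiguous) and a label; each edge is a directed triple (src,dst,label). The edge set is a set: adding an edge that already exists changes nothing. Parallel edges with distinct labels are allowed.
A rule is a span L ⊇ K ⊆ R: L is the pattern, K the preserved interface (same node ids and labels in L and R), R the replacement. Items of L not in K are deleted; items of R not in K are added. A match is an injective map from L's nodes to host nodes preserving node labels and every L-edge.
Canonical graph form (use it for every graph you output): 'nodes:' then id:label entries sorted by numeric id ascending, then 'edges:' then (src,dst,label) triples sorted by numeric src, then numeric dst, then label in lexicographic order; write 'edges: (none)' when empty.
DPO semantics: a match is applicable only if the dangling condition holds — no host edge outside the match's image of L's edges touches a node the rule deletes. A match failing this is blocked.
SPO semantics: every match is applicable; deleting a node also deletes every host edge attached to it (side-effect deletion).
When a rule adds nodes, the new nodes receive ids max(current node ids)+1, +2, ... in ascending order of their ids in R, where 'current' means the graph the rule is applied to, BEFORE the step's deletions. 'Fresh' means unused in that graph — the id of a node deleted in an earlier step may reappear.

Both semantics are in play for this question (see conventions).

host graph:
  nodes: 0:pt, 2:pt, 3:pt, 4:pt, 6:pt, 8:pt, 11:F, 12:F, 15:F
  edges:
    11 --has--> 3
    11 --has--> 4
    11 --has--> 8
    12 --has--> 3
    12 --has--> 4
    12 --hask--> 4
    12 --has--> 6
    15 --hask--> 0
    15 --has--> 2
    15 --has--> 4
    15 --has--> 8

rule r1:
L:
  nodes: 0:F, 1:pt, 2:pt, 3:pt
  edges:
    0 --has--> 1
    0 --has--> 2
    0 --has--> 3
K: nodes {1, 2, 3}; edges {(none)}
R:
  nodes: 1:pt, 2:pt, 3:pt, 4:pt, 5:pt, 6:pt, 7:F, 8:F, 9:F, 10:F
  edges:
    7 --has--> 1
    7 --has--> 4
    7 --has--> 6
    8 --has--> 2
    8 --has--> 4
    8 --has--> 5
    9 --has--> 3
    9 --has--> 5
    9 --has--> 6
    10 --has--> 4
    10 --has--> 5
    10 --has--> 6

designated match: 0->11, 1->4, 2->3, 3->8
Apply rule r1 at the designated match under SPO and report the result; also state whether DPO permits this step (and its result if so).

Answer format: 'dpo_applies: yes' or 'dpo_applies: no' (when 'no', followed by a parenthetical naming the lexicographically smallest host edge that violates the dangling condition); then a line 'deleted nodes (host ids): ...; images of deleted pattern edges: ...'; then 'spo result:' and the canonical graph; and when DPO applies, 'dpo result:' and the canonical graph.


dpo_applies: yes
deleted nodes (host ids): 11; images of deleted pattern edges: (11,3,has); (11,4,has); (11,8,has)
spo result:
nodes: 0:pt, 2:pt, 3:pt, 4:pt, 6:pt, 8:pt, 12:F, 15:F, 16:pt, 17:pt, 18:pt, 19:F, 20:F, 21:F, 22:F
edges: (12,3,has); (12,4,has); (12,4,hask); (12,6,has); (15,0,hask); (15,2,has); (15,4,has); (15,8,has); (19,4,has); (19,16,has); (19,18,has); (20,3,has); (20,16,has); (20,17,has); (21,8,has); (21,17,has); (21,18,has); (22,16,has); (22,17,has); (22,18,has)
dpo result:
nodes: 0:pt, 2:pt, 3:pt, 4:pt, 6:pt, 8:pt, 12:F, 15:F, 16:pt, 17:pt, 18:pt, 19:F, 20:F, 21:F, 22:F
edges: (12,3,has); (12,4,has); (12,4,hask); (12,6,has); (15,0,hask); (15,2,has); (15,4,has); (15,8,has); (19,4,has); (19,16,has); (19,18,has); (20,3,has); (20,16,has); (20,17,has); (21,8,has); (21,17,has); (21,18,has); (22,16,has); (22,17,has); (22,18,has)


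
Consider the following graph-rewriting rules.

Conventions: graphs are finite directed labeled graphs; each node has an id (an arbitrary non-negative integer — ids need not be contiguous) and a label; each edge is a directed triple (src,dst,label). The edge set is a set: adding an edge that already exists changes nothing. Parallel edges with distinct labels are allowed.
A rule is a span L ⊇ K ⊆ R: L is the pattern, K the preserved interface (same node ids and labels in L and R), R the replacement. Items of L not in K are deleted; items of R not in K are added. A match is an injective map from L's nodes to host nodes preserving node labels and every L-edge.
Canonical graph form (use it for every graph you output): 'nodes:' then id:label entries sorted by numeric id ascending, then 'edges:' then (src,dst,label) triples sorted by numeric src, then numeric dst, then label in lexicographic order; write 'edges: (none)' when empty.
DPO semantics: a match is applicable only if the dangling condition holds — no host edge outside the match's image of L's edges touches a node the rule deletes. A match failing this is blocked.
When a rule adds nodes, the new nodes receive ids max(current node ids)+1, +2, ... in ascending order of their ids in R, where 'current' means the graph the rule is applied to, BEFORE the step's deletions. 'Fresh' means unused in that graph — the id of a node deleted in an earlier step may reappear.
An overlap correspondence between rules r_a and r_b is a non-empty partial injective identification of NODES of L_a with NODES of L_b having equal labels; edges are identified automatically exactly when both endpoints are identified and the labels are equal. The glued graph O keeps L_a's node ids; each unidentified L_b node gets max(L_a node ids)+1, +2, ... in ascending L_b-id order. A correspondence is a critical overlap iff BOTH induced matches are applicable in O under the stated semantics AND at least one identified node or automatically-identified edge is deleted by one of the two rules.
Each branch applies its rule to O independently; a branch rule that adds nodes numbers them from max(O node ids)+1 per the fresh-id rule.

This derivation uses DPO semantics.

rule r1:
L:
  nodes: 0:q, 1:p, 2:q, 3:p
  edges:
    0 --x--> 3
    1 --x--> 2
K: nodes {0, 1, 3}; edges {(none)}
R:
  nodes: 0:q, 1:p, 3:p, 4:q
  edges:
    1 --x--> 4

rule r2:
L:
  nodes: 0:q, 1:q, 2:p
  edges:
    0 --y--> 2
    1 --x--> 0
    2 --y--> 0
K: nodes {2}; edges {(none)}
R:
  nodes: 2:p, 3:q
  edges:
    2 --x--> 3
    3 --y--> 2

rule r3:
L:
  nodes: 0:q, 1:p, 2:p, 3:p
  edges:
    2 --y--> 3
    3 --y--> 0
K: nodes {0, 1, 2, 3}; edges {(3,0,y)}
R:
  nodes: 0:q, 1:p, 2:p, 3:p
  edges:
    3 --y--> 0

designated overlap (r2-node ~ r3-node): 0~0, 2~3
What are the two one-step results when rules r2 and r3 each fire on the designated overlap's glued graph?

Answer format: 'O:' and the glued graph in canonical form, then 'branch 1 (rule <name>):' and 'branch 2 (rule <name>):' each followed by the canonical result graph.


O:
nodes: 0:q, 1:q, 2:p, 3:p, 4:p
edges: (0,2,y); (1,0,x); (2,0,y); (4,2,y)
branch 1 (rule r2):
nodes: 2:p, 3:p, 4:p, 5:q
edges: (2,5,x); (4,2,y); (5,2,y)
branch 2 (rule r3):
nodes: 0:q, 1:q, 2:p, 3:p, 4:p
edges: (0,2,y); (1,0,x); (2,0,y)
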